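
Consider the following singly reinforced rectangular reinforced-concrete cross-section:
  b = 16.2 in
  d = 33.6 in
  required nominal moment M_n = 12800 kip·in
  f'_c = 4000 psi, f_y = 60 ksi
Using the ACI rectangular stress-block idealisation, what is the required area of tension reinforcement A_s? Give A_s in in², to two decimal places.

From M_n = 0.85 f'_c a b (d − a/2):
a = d − √(d² − 2M_n/(0.85 f'_c b)) = 33.6 − √(33.6² − 2 × 12800/(0.85 × 4 × 16.2)) = 7.828 in.
A_s = 0.85 f'_c a b / f_y = 0.85 × 4 × 7.828 × 16.2 / 60 = 7.186 in².

A_s ≈ 7.19 in²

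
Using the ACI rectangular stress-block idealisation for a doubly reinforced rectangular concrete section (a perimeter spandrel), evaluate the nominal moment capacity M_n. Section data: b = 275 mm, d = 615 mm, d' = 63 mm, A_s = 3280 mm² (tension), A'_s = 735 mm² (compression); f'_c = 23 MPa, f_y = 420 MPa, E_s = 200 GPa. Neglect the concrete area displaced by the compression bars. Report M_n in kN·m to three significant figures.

M_n ≈ 722 kN·m

Assume both tension and compression steel yield.
Net tension couple steel: A_s − A'_s = 2545 mm².
a = (A_s − A'_s) f_y / (0.85 f'_c b) = 1068900/(0.85 × 23 × 275) = 198.82 mm.
c = a/β₁ = 198.82/0.85 = 233.91 mm; ε'_s = 0.003(c − d')/c = 0.0022 ≥ f_y/E_s = 0.0021, so compression steel does yield.
M_n = (A_s − A'_s) f_y (d − a/2) + A'_s f_y (d − d') = [1068900 × (615 − 99.41) + 308700 × (615 − 63)] × 10⁻⁶ = 551.11 + 170.40 = 721.51 kN·m.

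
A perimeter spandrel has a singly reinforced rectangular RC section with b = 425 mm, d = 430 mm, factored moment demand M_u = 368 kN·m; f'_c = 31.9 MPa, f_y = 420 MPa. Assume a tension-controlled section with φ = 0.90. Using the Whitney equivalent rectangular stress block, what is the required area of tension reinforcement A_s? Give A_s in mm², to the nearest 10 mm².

A_s ≈ 2540 mm²

M_n = M_u/φ = 368/0.90 = 408.889 kN·m.
With M_n = 0.85 f'_c a b (d − a/2), solve the quadratic for a:
a = d − √(d² − 2M_n/(0.85 f'_c b)) = 430 − √(430² − 2 × 408.889×10⁶/(0.85 × 31.9 × 425)) = 92.46 mm.
A_s = 0.85 f'_c a b / f_y = 0.85 × 31.9 × 92.46 × 425 / 420 = 2536.9 mm².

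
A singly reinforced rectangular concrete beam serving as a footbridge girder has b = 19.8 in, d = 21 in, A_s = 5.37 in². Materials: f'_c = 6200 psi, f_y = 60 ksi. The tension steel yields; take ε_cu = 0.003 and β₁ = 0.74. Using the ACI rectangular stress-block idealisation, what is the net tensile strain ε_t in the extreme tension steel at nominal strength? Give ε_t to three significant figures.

ε_t ≈ 0.0121

a = A_s f_y/(0.85 f'_c b) = 3.088 in.
β₁ = 0.74, so c = a/β₁ = 3.088/0.74 = 4.173 in.
From the linear strain diagram with ε_cu = 0.003: ε_t = 0.003 (d − c)/c = 0.003 × (21 − 4.173)/4.173 = 0.0121.
Since ε_t ≥ 0.005, the section is tension-controlled.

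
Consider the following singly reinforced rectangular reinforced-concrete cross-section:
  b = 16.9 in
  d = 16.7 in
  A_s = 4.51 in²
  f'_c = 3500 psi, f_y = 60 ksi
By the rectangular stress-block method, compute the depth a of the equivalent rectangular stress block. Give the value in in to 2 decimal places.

a ≈ 5.38 in

T = A_s f_y = 4.51 × 60 = 270.6 kips.
a = T/(0.85 f'_c b) = 270.6/(0.85 × 3.5 × 16.9) = 5.38 in.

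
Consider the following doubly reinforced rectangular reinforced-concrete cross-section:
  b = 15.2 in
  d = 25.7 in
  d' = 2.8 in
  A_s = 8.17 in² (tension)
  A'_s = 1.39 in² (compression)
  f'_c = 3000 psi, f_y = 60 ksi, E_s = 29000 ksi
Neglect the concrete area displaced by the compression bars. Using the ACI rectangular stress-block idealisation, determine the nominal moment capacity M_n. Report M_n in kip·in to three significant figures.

M_n ≈ 10200 kip·in

Assume both steels yield.
a = (A_s − A'_s) f_y/(0.85 f'_c b) = (8.17 − 1.39) × 60/(0.85 × 3 × 15.2) = 10.495 in.
c = a/β₁ = 10.495/0.85 = 12.347 in; ε'_s = 0.003(c − d')/c = 0.0023 ≥ ε_y = 0.0021, so the compression steel yields.
M_n = (A_s − A'_s) f_y (d − a/2) + A'_s f_y (d − d') = 406.8 × (25.7 − 5.2475) + 83.4 × (25.7 − 2.8) = 8320.1 + 1909.9 = 10230.0 kip·in.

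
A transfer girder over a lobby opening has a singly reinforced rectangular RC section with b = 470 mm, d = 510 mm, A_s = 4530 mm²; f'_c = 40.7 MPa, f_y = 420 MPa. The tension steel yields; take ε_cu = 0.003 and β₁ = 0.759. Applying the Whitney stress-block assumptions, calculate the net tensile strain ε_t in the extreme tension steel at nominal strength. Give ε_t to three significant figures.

ε_t ≈ 0.00692

a = A_s f_y/(0.85 f'_c b) = 117.01 mm.
β₁ = 0.759, so c = a/β₁ = 117.01/0.759 = 154.16 mm.
From the linear strain diagram with ε_cu = 0.003: ε_t = 0.003 (d − c)/c = 0.003 × (510 − 154.16)/154.16 = 0.00692.
Since ε_t ≥ 0.005, the section is tension-controlled.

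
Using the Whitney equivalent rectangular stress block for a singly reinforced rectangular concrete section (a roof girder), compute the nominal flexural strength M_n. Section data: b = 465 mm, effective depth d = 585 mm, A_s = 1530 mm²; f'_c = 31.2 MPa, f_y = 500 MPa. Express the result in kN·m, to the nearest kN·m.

M_n ≈ 424 kN·m

T = A_s f_y = 1530 × 500 = 765000 N = 765 kN.
From C = T: a = T/(0.85 f'_c b) = 765000/(0.85 × 31.2 × 465) = 62.03 mm.
M_n = T(d − a/2) = 765 kN × (585 − 31.015) mm = 423.80 kN·m.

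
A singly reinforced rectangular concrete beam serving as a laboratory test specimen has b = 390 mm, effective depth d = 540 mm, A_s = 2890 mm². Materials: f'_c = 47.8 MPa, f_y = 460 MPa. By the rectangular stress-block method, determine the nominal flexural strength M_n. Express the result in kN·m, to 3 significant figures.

T = A_s f_y = 2890 × 460 = 1329400 N = 1329.4 kN.
From C = T: a = T/(0.85 f'_c b) = 1329400/(0.85 × 47.8 × 390) = 83.90 mm.
M_n = T(d − a/2) = 1329.4 kN × (540 − 41.95) mm = 662.11 kN·m.

M_n ≈ 662 kN·m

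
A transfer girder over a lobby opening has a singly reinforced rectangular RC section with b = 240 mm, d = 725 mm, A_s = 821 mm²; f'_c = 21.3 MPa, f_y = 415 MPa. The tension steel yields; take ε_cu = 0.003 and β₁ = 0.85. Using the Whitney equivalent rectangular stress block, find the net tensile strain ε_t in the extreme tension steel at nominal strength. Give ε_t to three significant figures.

a = A_s f_y/(0.85 f'_c b) = 78.41 mm.
β₁ = 0.85, so c = a/β₁ = 78.41/0.85 = 92.25 mm.
From the linear strain diagram with ε_cu = 0.003: ε_t = 0.003 (d − c)/c = 0.003 × (725 − 92.25)/92.25 = 0.0206.
Since ε_t ≥ 0.005, the section is tension-controlled.

ε_t ≈ 0.0206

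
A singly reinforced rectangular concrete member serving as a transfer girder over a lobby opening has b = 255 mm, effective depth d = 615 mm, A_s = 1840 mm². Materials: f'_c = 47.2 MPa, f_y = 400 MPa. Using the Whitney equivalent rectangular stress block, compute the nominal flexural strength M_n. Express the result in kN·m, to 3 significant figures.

T = A_s f_y = 1840 × 400 = 736000 N = 736 kN.
From C = T: a = T/(0.85 f'_c b) = 736000/(0.85 × 47.2 × 255) = 71.94 mm.
M_n = T(d − a/2) = 736 kN × (615 − 35.97) mm = 426.17 kN·m.

M_n ≈ 426 kN·m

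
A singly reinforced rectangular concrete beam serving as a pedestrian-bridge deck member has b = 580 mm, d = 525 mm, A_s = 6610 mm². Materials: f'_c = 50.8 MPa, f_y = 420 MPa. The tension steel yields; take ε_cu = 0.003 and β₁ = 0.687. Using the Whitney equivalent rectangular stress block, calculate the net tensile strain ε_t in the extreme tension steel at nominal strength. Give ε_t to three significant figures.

a = A_s f_y/(0.85 f'_c b) = 110.85 mm.
β₁ = 0.687, so c = a/β₁ = 110.85/0.687 = 161.35 mm.
From the linear strain diagram with ε_cu = 0.003: ε_t = 0.003 (d − c)/c = 0.003 × (525 − 161.35)/161.35 = 0.00676.
Since ε_t ≥ 0.005, the section is tension-controlled.

ε_t ≈ 0.00676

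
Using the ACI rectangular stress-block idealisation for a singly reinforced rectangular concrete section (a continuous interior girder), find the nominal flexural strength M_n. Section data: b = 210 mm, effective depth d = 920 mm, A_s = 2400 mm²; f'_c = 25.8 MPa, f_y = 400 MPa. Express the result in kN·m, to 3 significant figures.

T = A_s f_y = 2400 × 400 = 960000 N = 960 kN.
From C = T: a = T/(0.85 f'_c b) = 960000/(0.85 × 25.8 × 210) = 208.46 mm.
M_n = T(d − a/2) = 960 kN × (920 − 104.23) mm = 783.14 kN·m.

M_n ≈ 783 kN·m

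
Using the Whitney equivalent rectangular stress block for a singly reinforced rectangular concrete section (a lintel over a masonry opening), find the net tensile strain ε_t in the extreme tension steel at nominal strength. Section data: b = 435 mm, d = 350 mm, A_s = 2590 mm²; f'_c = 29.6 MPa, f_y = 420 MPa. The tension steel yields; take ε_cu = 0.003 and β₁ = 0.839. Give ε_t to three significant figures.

ε_t ≈ 0.00586

a = A_s f_y/(0.85 f'_c b) = 99.39 mm.
β₁ = 0.839, so c = a/β₁ = 99.39/0.839 = 118.46 mm.
From the linear strain diagram with ε_cu = 0.003: ε_t = 0.003 (d − c)/c = 0.003 × (350 − 118.46)/118.46 = 0.00586.
Since ε_t ≥ 0.005, the section is tension-controlled.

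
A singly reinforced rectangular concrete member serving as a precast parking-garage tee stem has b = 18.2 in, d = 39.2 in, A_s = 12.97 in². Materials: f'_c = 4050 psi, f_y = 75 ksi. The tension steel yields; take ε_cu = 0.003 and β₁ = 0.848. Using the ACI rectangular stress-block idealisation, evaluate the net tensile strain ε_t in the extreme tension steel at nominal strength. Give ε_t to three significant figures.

ε_t ≈ 0.00342

a = A_s f_y/(0.85 f'_c b) = 15.526 in.
β₁ = 0.848, so c = a/β₁ = 15.526/0.848 = 18.309 in.
From the linear strain diagram with ε_cu = 0.003: ε_t = 0.003 (d − c)/c = 0.003 × (39.2 − 18.309)/18.309 = 0.00342.
ε_t < 0.004 — the section is over-reinforced for flexure under ACI limits.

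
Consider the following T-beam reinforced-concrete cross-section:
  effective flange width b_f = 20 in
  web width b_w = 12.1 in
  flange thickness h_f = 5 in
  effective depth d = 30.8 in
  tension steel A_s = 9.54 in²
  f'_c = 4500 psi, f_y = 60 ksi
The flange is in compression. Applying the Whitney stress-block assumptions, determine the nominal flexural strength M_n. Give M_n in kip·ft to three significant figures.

M_n ≈ 1280 kip·ft

Tension: T = A_s f_y = 9.54 × 60 = 572.4 kips.
Try a within the flange: a = T/(0.85 f'_c b_f) = 572.4/(0.85 × 4.5 × 20) = 7.482 in.
a = 7.482 > h_f = 5 in: the block extends into the web. Split into flange-overhang and web parts.
C_f = 0.85 f'_c (b_f − b_w) h_f = 0.85 × 4.5 × (20 − 12.1) × 5 = 151.1 kips.
Remaining web compression depth: a_w = (T − C_f)/(0.85 f'_c b_w) = (572.4 − 151.1)/(0.85 × 4.5 × 12.1) = 9.103 in.
M_n = C_f(d − h_f/2) + (T − C_f)(d − a_w/2) = 151.1 × (30.8 − 2.5) + 421.3 × (30.8 − 4.5515) = 4276.1 + 11058.5 = 15334.6 kip·in.
M_n = 15334.6/12 = 1277.88 kip·ft.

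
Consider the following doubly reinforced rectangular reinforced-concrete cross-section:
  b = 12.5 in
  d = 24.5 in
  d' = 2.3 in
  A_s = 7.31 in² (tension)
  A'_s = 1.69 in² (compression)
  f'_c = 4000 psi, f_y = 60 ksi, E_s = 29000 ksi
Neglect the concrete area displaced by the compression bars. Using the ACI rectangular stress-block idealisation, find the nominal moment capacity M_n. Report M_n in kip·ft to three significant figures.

Assume both steels yield.
a = (A_s − A'_s) f_y/(0.85 f'_c b) = (7.31 − 1.69) × 60/(0.85 × 4 × 12.5) = 7.934 in.
c = a/β₁ = 7.934/0.85 = 9.334 in; ε'_s = 0.003(c − d')/c = 0.0023 ≥ ε_y = 0.0021, so the compression steel yields.
M_n = (A_s − A'_s) f_y (d − a/2) + A'_s f_y (d − d') = 337.2 × (24.5 − 3.967) + 101.4 × (24.5 − 2.3) = 6923.7 + 2251.1 = 9174.8 kip·in = 9174.8/12 = 764.57 kip·ft.

M_n ≈ 765 kip·ft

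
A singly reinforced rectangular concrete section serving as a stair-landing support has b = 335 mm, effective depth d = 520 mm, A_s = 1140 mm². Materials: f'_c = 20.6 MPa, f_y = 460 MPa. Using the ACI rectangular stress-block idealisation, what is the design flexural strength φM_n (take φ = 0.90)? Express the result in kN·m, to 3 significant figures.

T = A_s f_y = 1140 × 460 = 524400 N = 524.4 kN.
From C = T: a = T/(0.85 f'_c b) = 524400/(0.85 × 20.6 × 335) = 89.40 mm.
M_n = T(d − a/2) = 524.4 kN × (520 − 44.7) mm = 249.25 kN·m.
φM_n = 0.90 × 249.25 = 224.33 kN·m.

φM_n ≈ 224 kN·m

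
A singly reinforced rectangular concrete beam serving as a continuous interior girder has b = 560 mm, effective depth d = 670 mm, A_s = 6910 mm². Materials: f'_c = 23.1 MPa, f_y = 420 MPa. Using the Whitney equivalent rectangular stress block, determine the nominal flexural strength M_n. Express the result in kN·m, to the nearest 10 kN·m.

M_n ≈ 1560 kN·m

T = A_s f_y = 6910 × 420 = 2902200 N = 2902.2 kN.
From C = T: a = T/(0.85 f'_c b) = 2902200/(0.85 × 23.1 × 560) = 263.94 mm.
M_n = T(d − a/2) = 2902.2 kN × (670 − 131.97) mm = 1561.47 kN·m.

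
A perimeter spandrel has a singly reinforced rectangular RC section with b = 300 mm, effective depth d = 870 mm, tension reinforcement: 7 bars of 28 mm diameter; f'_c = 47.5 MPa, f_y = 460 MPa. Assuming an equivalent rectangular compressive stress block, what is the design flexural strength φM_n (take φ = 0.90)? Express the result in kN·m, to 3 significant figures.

A_s = 7 × 616 = 4312 mm².
T = A_s f_y = 4312 × 460 = 1983520 N = 1983.52 kN.
From C = T: a = T/(0.85 f'_c b) = 1983520/(0.85 × 47.5 × 300) = 163.76 mm.
M_n = T(d − a/2) = 1983.52 kN × (870 − 81.88) mm = 1563.25 kN·m.
φM_n = 0.90 × 1563.25 = 1406.93 kN·m.

φM_n ≈ 1410 kN·m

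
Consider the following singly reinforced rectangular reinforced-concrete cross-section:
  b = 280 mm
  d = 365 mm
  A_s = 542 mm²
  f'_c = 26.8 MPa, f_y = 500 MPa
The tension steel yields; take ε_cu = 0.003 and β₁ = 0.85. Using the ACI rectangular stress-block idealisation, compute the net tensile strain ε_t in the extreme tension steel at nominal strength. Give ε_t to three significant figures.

a = A_s f_y/(0.85 f'_c b) = 42.49 mm.
β₁ = 0.85, so c = a/β₁ = 42.49/0.85 = 49.99 mm.
From the linear strain diagram with ε_cu = 0.003: ε_t = 0.003 (d − c)/c = 0.003 × (365 − 49.99)/49.99 = 0.0189.
Since ε_t ≥ 0.005, the section is tension-controlled.

ε_t ≈ 0.0189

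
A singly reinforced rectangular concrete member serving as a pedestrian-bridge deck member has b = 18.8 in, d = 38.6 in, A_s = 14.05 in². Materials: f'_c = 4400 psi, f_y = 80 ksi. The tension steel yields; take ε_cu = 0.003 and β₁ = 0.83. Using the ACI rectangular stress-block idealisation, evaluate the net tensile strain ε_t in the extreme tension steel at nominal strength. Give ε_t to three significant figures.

a = A_s f_y/(0.85 f'_c b) = 15.986 in.
β₁ = 0.83, so c = a/β₁ = 15.986/0.83 = 19.260 in.
From the linear strain diagram with ε_cu = 0.003: ε_t = 0.003 (d − c)/c = 0.003 × (38.6 − 19.260)/19.260 = 0.00301.
ε_t < 0.004 — the section is over-reinforced for flexure under ACI limits.

ε_t ≈ 0.00301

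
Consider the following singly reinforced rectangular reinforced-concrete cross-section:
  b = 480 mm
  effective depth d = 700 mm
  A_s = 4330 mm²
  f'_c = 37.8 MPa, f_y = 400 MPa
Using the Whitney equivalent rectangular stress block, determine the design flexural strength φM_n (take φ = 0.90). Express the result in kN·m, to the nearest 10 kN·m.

T = A_s f_y = 4330 × 400 = 1732000 N = 1732 kN.
From C = T: a = T/(0.85 f'_c b) = 1732000/(0.85 × 37.8 × 480) = 112.30 mm.
M_n = T(d − a/2) = 1732 kN × (700 − 56.15) mm = 1115.15 kN·m.
φM_n = 0.90 × 1115.15 = 1003.64 kN·m.

φM_n ≈ 1000 kN·m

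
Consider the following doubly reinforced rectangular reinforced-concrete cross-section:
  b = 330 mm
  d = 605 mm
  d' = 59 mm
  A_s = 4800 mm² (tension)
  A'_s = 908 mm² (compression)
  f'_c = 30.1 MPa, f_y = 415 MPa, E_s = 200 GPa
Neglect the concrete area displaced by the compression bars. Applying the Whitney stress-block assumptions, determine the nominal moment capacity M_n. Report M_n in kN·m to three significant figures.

M_n ≈ 1030 kN·m

Assume both tension and compression steel yield.
Net tension couple steel: A_s − A'_s = 3892 mm².
a = (A_s − A'_s) f_y / (0.85 f'_c b) = 1615180/(0.85 × 30.1 × 330) = 191.30 mm.
c = a/β₁ = 191.30/0.835 = 229.10 mm; ε'_s = 0.003(c − d')/c = 0.0022 ≥ f_y/E_s = 0.0021, so compression steel does yield.
M_n = (A_s − A'_s) f_y (d − a/2) + A'_s f_y (d − d') = [1615180 × (605 − 95.65) + 376820 × (605 − 59)] × 10⁻⁶ = 822.69 + 205.74 = 1028.43 kN·m.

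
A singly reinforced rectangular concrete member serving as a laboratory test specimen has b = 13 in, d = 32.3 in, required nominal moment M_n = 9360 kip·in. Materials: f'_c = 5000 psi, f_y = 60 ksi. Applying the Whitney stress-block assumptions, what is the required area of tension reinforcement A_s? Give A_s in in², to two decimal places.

From M_n = 0.85 f'_c a b (d − a/2):
a = d − √(d² − 2M_n/(0.85 f'_c b)) = 32.3 − √(32.3² − 2 × 9360/(0.85 × 5 × 13)) = 5.758 in.
A_s = 0.85 f'_c a b / f_y = 0.85 × 5 × 5.758 × 13 / 60 = 5.302 in².

A_s ≈ 5.30 in²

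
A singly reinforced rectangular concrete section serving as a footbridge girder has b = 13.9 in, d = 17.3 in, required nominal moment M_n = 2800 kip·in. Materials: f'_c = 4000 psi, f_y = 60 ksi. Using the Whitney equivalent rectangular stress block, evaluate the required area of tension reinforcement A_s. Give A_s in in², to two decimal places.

A_s ≈ 3.04 in²

From M_n = 0.85 f'_c a b (d − a/2):
a = d − √(d² − 2M_n/(0.85 f'_c b)) = 17.3 − √(17.3² − 2 × 2800/(0.85 × 4 × 13.9)) = 3.854 in.
A_s = 0.85 f'_c a b / f_y = 0.85 × 4 × 3.854 × 13.9 / 60 = 3.036 in².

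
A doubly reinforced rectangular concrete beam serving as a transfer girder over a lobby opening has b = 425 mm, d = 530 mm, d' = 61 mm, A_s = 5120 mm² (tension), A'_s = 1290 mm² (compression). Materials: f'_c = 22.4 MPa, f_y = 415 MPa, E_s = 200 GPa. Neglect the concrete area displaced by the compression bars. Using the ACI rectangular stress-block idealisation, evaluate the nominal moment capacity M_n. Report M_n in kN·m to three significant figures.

M_n ≈ 937 kN·m

Assume both tension and compression steel yield.
Net tension couple steel: A_s − A'_s = 3830 mm².
a = (A_s − A'_s) f_y / (0.85 f'_c b) = 1589450/(0.85 × 22.4 × 425) = 196.42 mm.
c = a/β₁ = 196.42/0.85 = 231.08 mm; ε'_s = 0.003(c − d')/c = 0.0022 ≥ f_y/E_s = 0.0021, so compression steel does yield.
M_n = (A_s − A'_s) f_y (d − a/2) + A'_s f_y (d − d') = [1589450 × (530 − 98.21) + 535350 × (530 − 61)] × 10⁻⁶ = 686.31 + 251.08 = 937.39 kN·m.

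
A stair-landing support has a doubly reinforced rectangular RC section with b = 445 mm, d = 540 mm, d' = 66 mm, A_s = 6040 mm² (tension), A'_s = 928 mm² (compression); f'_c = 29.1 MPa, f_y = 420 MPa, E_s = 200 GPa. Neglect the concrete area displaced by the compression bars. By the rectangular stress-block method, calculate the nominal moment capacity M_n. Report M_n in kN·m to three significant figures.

Assume both tension and compression steel yield.
Net tension couple steel: A_s − A'_s = 5112 mm².
a = (A_s − A'_s) f_y / (0.85 f'_c b) = 2147040/(0.85 × 29.1 × 445) = 195.06 mm.
c = a/β₁ = 195.06/0.842 = 231.66 mm; ε'_s = 0.003(c − d')/c = 0.0021 ≥ f_y/E_s = 0.0021, so compression steel does yield.
M_n = (A_s − A'_s) f_y (d − a/2) + A'_s f_y (d − d') = [2147040 × (540 − 97.53) + 389760 × (540 − 66)] × 10⁻⁶ = 950.00 + 184.75 = 1134.75 kN·m.

M_n ≈ 1130 kN·m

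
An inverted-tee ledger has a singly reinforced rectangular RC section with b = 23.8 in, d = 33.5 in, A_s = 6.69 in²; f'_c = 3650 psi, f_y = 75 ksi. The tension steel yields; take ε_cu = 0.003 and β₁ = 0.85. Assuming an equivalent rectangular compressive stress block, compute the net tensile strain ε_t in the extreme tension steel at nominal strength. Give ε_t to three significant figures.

ε_t ≈ 0.00957

a = A_s f_y/(0.85 f'_c b) = 6.795 in.
β₁ = 0.85, so c = a/β₁ = 6.795/0.85 = 7.994 in.
From the linear strain diagram with ε_cu = 0.003: ε_t = 0.003 (d − c)/c = 0.003 × (33.5 − 7.994)/7.994 = 0.00957.
Since ε_t ≥ 0.005, the section is tension-controlled.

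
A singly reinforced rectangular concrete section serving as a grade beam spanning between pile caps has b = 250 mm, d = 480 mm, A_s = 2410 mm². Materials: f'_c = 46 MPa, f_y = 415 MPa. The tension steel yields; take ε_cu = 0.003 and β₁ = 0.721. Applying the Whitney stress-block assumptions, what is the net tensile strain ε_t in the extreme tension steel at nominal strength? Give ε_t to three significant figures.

ε_t ≈ 0.00715

a = A_s f_y/(0.85 f'_c b) = 102.32 mm.
β₁ = 0.721, so c = a/β₁ = 102.32/0.721 = 141.91 mm.
From the linear strain diagram with ε_cu = 0.003: ε_t = 0.003 (d − c)/c = 0.003 × (480 − 141.91)/141.91 = 0.00715.
Since ε_t ≥ 0.005, the section is tension-controlled.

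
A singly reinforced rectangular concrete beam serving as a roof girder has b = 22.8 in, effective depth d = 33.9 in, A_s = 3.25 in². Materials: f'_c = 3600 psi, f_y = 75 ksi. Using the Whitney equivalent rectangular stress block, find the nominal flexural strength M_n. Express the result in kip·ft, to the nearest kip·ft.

T = A_s f_y = 3.25 × 75 = 243.75 kips.
a = T/(0.85 f'_c b) = 243.75/(0.85 × 3.6 × 22.8) = 3.494 in.
M_n = T(d − a/2) = 243.75 × (33.9 − 1.747) = 7837.3 kip·in = 7837.3/12 = 653.11 kip·ft.

M_n ≈ 653 kip·ft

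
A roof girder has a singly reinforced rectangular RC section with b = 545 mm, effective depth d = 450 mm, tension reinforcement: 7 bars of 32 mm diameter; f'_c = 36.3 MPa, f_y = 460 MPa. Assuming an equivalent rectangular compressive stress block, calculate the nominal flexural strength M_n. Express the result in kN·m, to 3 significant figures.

A_s = 7 × 804 = 5628 mm².
T = A_s f_y = 5628 × 460 = 2588880 N = 2588.88 kN.
From C = T: a = T/(0.85 f'_c b) = 2588880/(0.85 × 36.3 × 545) = 153.95 mm.
M_n = T(d − a/2) = 2588.88 kN × (450 − 76.975) mm = 965.72 kN·m.

M_n ≈ 966 kN·m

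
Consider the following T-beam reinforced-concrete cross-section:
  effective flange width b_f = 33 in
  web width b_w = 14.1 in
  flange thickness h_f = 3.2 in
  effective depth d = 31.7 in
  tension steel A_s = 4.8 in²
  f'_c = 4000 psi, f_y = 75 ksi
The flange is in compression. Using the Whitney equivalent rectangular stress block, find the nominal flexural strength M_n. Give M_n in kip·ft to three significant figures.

Tension: T = A_s f_y = 4.8 × 75 = 360 kips.
Try a within the flange: a = T/(0.85 f'_c b_f) = 360/(0.85 × 4 × 33) = 3.209 in.
a = 3.209 > h_f = 3.2 in: the block extends into the web. Split into flange-overhang and web parts.
C_f = 0.85 f'_c (b_f − b_w) h_f = 0.85 × 4 × (33 − 14.1) × 3.2 = 205.6 kips.
Remaining web compression depth: a_w = (T − C_f)/(0.85 f'_c b_w) = (360 − 205.6)/(0.85 × 4 × 14.1) = 3.221 in.
M_n = C_f(d − h_f/2) + (T − C_f)(d − a_w/2) = 205.6 × (31.7 − 1.6) + 154.4 × (31.7 − 1.6105) = 6188.6 + 4645.8 = 10834.4 kip·in.
M_n = 10834.4/12 = 902.87 kip·ft.

M_n ≈ 903 kip·ft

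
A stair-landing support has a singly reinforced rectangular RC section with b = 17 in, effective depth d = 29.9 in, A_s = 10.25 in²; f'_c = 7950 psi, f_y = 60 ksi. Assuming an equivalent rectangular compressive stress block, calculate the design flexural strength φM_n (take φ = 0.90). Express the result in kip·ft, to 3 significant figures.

T = A_s f_y = 10.25 × 60 = 615 kips.
a = T/(0.85 f'_c b) = 615/(0.85 × 7.95 × 17) = 5.354 in.
M_n = T(d − a/2) = 615 × (29.9 − 2.677) = 16742.1 kip·in = 16742.1/12 = 1395.18 kip·ft.
φM_n = 0.90 × 1395.18 = 1255.66 kip·ft.

φM_n ≈ 1260 kip·ft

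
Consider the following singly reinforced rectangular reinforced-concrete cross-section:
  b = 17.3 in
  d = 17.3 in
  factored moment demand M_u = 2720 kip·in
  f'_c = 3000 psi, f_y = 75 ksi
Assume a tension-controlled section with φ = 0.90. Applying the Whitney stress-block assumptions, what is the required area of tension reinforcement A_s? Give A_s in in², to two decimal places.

M_n = M_u/φ = 2720/0.90 = 3022.22 kip·in.
From M_n = 0.85 f'_c a b (d − a/2):
a = d − √(d² − 2M_n/(0.85 f'_c b)) = 17.3 − √(17.3² − 2 × 3022.22/(0.85 × 3 × 17.3)) = 4.561 in.
A_s = 0.85 f'_c a b / f_y = 0.85 × 3 × 4.561 × 17.3 / 75 = 2.683 in².

A_s ≈ 2.68 in²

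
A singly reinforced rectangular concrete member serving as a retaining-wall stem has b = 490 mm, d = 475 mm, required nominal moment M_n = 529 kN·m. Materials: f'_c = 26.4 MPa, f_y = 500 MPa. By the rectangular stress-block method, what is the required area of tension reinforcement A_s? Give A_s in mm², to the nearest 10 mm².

A_s ≈ 2530 mm²

With M_n = 0.85 f'_c a b (d − a/2), solve the quadratic for a:
a = d − √(d² − 2M_n/(0.85 f'_c b)) = 475 − √(475² − 2 × 529×10⁶/(0.85 × 26.4 × 490)) = 115.27 mm.
A_s = 0.85 f'_c a b / f_y = 0.85 × 26.4 × 115.27 × 490 / 500 = 2534.9 mm².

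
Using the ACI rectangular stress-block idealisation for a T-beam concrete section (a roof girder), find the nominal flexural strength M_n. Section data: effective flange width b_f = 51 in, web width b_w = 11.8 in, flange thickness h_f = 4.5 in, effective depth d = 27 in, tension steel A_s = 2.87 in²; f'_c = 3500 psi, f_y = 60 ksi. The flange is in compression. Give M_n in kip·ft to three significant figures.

Tension: T = A_s f_y = 2.87 × 60 = 172.2 kips.
Try a within the flange: a = T/(0.85 f'_c b_f) = 172.2/(0.85 × 3.5 × 51) = 1.135 in.
Since a = 1.135 ≤ h_f = 4.5 in, the stress block lies entirely in the flange; analyse as a rectangular beam of width b_f.
M_n = T(d − a/2) = 172.2 × (27 − 0.5675) = 4551.7 kip·in.
M_n = 4551.7/12 = 379.31 kip·ft.

M_n ≈ 379 kip·ft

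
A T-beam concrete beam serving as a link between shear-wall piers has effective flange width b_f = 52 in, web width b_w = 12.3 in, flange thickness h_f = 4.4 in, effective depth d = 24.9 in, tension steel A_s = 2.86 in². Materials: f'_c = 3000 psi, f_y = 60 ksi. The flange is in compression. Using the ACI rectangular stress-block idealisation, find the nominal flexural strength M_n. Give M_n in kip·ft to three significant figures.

Tension: T = A_s f_y = 2.86 × 60 = 171.6 kips.
Try a within the flange: a = T/(0.85 f'_c b_f) = 171.6/(0.85 × 3 × 52) = 1.294 in.
Since a = 1.294 ≤ h_f = 4.4 in, the stress block lies entirely in the flange; analyse as a rectangular beam of width b_f.
M_n = T(d − a/2) = 171.6 × (24.9 − 0.647) = 4161.8 kip·in.
M_n = 4161.8/12 = 346.82 kip·ft.

M_n ≈ 347 kip·ft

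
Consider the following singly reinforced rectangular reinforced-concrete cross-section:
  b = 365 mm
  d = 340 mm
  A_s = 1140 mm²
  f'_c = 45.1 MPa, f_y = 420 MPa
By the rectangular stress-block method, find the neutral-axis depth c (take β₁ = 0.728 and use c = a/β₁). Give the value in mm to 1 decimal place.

c ≈ 47.0 mm

T = A_s f_y = 1140 × 420 = 478800 N = 478.8 kN.
Setting C = 0.85 f'_c a b equal to T: a = 478800/(0.85 × 45.1 × 365) = 34.219 mm.
With β₁ = 0.728, c = a/β₁ = 34.219/0.728 = 47.0 mm.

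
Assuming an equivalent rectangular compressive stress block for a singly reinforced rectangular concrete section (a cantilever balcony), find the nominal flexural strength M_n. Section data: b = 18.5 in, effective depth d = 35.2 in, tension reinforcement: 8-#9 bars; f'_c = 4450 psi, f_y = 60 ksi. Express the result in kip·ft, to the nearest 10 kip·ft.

A_s = 8 × 1 = 8 in².
T = A_s f_y = 8 × 60 = 480 kips.
a = T/(0.85 f'_c b) = 480/(0.85 × 4.45 × 18.5) = 6.859 in.
M_n = T(d − a/2) = 480 × (35.2 − 3.4295) = 15249.8 kip·in = 15249.8/12 = 1270.82 kip·ft.

M_n ≈ 1270 kip·ft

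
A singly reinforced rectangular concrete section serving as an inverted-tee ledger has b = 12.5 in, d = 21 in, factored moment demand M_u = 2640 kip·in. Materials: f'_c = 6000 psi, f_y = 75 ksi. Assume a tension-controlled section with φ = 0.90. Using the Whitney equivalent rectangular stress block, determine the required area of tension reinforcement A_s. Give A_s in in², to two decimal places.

A_s ≈ 1.97 in²

M_n = M_u/φ = 2640/0.90 = 2933.33 kip·in.
From M_n = 0.85 f'_c a b (d − a/2):
a = d − √(d² − 2M_n/(0.85 f'_c b)) = 21 − √(21² − 2 × 2933.33/(0.85 × 6 × 12.5)) = 2.319 in.
A_s = 0.85 f'_c a b / f_y = 0.85 × 6 × 2.319 × 12.5 / 75 = 1.971 in².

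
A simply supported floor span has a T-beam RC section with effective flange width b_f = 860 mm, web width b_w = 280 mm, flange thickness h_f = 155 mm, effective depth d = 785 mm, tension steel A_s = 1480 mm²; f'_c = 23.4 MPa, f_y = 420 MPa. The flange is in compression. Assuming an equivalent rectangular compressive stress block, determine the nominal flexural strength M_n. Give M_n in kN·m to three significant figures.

Tension: T = A_s f_y = 1480 × 420 = 621600 N.
Try a within the flange: a = T/(0.85 f'_c b_f) = 621600/(0.85 × 23.4 × 860) = 36.34 mm.
Since a = 36.34 ≤ h_f = 155 mm, the stress block lies entirely in the flange; analyse as a rectangular beam of width b_f.
M_n = T(d − a/2) = 621600 × (785 − 18.17) = 476.66 × 10⁶ N·mm.
M_n = 476.66 kN·m.

M_n ≈ 477 kN·m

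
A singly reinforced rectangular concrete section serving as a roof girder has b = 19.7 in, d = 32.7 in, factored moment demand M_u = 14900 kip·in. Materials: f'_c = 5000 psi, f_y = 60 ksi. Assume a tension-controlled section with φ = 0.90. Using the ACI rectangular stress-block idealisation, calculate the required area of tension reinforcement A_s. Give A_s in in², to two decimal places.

M_n = M_u/φ = 14900/0.90 = 16555.6 kip·in.
From M_n = 0.85 f'_c a b (d − a/2):
a = d − √(d² − 2M_n/(0.85 f'_c b)) = 32.7 − √(32.7² − 2 × 16555.6/(0.85 × 5 × 19.7)) = 6.742 in.
A_s = 0.85 f'_c a b / f_y = 0.85 × 5 × 6.742 × 19.7 / 60 = 9.408 in².

A_s ≈ 9.41 in²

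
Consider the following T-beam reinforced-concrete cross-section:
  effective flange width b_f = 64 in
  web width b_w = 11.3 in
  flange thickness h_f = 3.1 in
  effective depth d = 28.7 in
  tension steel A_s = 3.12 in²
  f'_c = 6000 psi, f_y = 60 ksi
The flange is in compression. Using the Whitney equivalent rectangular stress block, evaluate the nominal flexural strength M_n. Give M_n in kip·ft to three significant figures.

Tension: T = A_s f_y = 3.12 × 60 = 187.2 kips.
Try a within the flange: a = T/(0.85 f'_c b_f) = 187.2/(0.85 × 6 × 64) = 0.574 in.
Since a = 0.574 ≤ h_f = 3.1 in, the stress block lies entirely in the flange; analyse as a rectangular beam of width b_f.
M_n = T(d − a/2) = 187.2 × (28.7 − 0.287) = 5318.9 kip·in.
M_n = 5318.9/12 = 443.24 kip·ft.

M_n ≈ 443 kip·ft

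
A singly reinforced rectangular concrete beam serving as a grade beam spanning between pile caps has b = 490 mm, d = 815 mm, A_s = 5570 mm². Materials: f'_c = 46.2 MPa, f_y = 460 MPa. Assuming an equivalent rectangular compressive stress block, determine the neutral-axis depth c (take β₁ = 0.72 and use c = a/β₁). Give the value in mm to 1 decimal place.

T = A_s f_y = 5570 × 460 = 2562200 N = 2562.2 kN.
Setting C = 0.85 f'_c a b equal to T: a = 2562200/(0.85 × 46.2 × 490) = 133.155 mm.
With β₁ = 0.72, c = a/β₁ = 133.155/0.72 = 184.9 mm.

c ≈ 184.9 mm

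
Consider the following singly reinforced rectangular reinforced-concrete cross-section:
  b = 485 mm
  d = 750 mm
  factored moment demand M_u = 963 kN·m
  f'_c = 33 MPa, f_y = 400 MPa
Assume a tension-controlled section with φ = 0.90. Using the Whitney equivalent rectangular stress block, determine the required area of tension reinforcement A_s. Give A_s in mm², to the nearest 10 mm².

A_s ≈ 3860 mm²

M_n = M_u/φ = 963/0.90 = 1070 kN·m.
With M_n = 0.85 f'_c a b (d − a/2), solve the quadratic for a:
a = d − √(d² − 2M_n/(0.85 f'_c b)) = 750 − √(750² − 2 × 1070×10⁶/(0.85 × 33 × 485)) = 113.45 mm.
A_s = 0.85 f'_c a b / f_y = 0.85 × 33 × 113.45 × 485 / 400 = 3858.5 mm².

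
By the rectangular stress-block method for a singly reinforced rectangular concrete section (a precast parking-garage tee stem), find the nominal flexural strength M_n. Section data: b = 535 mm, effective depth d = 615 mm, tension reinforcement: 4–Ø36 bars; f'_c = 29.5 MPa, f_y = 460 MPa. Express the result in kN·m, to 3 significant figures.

M_n ≈ 1020 kN·m

A_s = 4 × 1018 = 4072 mm².
T = A_s f_y = 4072 × 460 = 1873120 N = 1873.12 kN.
From C = T: a = T/(0.85 f'_c b) = 1873120/(0.85 × 29.5 × 535) = 139.63 mm.
M_n = T(d − a/2) = 1873.12 kN × (615 − 69.815) mm = 1021.20 kN·m.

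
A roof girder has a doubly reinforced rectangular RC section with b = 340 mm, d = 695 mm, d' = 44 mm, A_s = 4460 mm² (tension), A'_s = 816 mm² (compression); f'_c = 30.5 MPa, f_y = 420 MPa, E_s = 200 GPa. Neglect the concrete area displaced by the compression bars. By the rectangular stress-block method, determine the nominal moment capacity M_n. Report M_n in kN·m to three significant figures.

M_n ≈ 1150 kN·m

Assume both tension and compression steel yield.
Net tension couple steel: A_s − A'_s = 3644 mm².
a = (A_s − A'_s) f_y / (0.85 f'_c b) = 1530480/(0.85 × 30.5 × 340) = 173.63 mm.
c = a/β₁ = 173.63/0.832 = 208.69 mm; ε'_s = 0.003(c − d')/c = 0.0024 ≥ f_y/E_s = 0.0021, so compression steel does yield.
M_n = (A_s − A'_s) f_y (d − a/2) + A'_s f_y (d − d') = [1530480 × (695 − 86.815) + 342720 × (695 − 44)] × 10⁻⁶ = 930.81 + 223.11 = 1153.92 kN·m.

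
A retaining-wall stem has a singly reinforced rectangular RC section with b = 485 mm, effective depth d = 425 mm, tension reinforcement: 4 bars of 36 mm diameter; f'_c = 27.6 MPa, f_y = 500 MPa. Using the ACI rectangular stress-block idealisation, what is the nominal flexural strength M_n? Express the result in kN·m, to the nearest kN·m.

A_s = 4 × 1018 = 4072 mm².
T = A_s f_y = 4072 × 500 = 2036000 N = 2036 kN.
From C = T: a = T/(0.85 f'_c b) = 2036000/(0.85 × 27.6 × 485) = 178.94 mm.
M_n = T(d − a/2) = 2036 kN × (425 − 89.47) mm = 683.14 kN·m.

M_n ≈ 683 kN·m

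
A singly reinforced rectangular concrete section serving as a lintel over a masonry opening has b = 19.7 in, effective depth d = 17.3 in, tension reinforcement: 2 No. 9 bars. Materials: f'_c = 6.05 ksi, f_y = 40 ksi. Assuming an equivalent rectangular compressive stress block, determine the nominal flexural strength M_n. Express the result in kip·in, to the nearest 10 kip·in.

A_s = 2 × 1 = 2 in².
T = A_s f_y = 2 × 40 = 80 kips.
a = T/(0.85 f'_c b) = 80/(0.85 × 6.05 × 19.7) = 0.790 in.
M_n = T(d − a/2) = 80 × (17.3 − 0.395) = 1352.4 kip·in.

M_n ≈ 1350 kip·in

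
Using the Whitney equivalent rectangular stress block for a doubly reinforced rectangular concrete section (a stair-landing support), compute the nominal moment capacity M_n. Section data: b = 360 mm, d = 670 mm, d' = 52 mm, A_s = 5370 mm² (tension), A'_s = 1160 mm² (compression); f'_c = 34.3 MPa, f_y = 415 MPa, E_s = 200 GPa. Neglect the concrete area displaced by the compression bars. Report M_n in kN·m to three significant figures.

M_n ≈ 1320 kN·m

Assume both tension and compression steel yield.
Net tension couple steel: A_s − A'_s = 4210 mm².
a = (A_s − A'_s) f_y / (0.85 f'_c b) = 1747150/(0.85 × 34.3 × 360) = 166.46 mm.
c = a/β₁ = 166.46/0.805 = 206.78 mm; ε'_s = 0.003(c − d')/c = 0.0022 ≥ f_y/E_s = 0.0021, so compression steel does yield.
M_n = (A_s − A'_s) f_y (d − a/2) + A'_s f_y (d − d') = [1747150 × (670 − 83.23) + 481400 × (670 − 52)] × 10⁻⁶ = 1025.18 + 297.51 = 1322.69 kN·m.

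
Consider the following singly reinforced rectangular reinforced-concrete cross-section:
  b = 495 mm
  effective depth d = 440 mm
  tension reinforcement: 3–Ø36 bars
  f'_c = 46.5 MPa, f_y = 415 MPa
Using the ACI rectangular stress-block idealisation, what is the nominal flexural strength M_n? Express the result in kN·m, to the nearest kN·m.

A_s = 3 × 1018 = 3054 mm².
T = A_s f_y = 3054 × 415 = 1267410 N = 1267.41 kN.
From C = T: a = T/(0.85 f'_c b) = 1267410/(0.85 × 46.5 × 495) = 64.78 mm.
M_n = T(d − a/2) = 1267.41 kN × (440 − 32.39) mm = 516.61 kN·m.

M_n ≈ 517 kN·m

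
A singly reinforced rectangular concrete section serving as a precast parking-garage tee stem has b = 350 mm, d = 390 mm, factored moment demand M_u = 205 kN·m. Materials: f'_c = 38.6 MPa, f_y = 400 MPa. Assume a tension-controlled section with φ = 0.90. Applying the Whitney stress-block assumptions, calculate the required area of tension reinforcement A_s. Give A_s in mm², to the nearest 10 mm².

M_n = M_u/φ = 205/0.90 = 227.778 kN·m.
With M_n = 0.85 f'_c a b (d − a/2), solve the quadratic for a:
a = d − √(d² − 2M_n/(0.85 f'_c b)) = 390 − √(390² − 2 × 227.778×10⁶/(0.85 × 38.6 × 350)) = 54.69 mm.
A_s = 0.85 f'_c a b / f_y = 0.85 × 38.6 × 54.69 × 350 / 400 = 1570.1 mm².

A_s ≈ 1570 mm²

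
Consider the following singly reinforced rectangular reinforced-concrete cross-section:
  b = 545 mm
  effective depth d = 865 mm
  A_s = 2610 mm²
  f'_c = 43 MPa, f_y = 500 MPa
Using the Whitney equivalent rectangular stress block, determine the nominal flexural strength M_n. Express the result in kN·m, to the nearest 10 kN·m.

T = A_s f_y = 2610 × 500 = 1305000 N = 1305 kN.
From C = T: a = T/(0.85 f'_c b) = 1305000/(0.85 × 43 × 545) = 65.51 mm.
M_n = T(d − a/2) = 1305 kN × (865 − 32.755) mm = 1086.08 kN·m.

M_n ≈ 1090 kN·m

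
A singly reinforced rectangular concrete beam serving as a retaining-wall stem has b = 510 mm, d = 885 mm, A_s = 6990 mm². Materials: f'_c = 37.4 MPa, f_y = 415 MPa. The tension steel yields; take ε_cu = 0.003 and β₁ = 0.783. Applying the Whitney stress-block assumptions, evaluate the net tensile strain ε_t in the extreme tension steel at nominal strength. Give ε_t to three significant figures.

ε_t ≈ 0.00862

a = A_s f_y/(0.85 f'_c b) = 178.92 mm.
β₁ = 0.783, so c = a/β₁ = 178.92/0.783 = 228.51 mm.
From the linear strain diagram with ε_cu = 0.003: ε_t = 0.003 (d − c)/c = 0.003 × (885 − 228.51)/228.51 = 0.00862.
Since ε_t ≥ 0.005, the section is tension-controlled.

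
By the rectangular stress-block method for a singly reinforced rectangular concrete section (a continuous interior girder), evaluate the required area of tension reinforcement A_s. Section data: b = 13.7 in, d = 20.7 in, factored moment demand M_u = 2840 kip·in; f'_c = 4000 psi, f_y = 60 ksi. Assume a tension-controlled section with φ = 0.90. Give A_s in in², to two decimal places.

A_s ≈ 2.78 in²

M_n = M_u/φ = 2840/0.90 = 3155.56 kip·in.
From M_n = 0.85 f'_c a b (d − a/2):
a = d − √(d² − 2M_n/(0.85 f'_c b)) = 20.7 − √(20.7² − 2 × 3155.56/(0.85 × 4 × 13.7)) = 3.583 in.
A_s = 0.85 f'_c a b / f_y = 0.85 × 4 × 3.583 × 13.7 / 60 = 2.782 in².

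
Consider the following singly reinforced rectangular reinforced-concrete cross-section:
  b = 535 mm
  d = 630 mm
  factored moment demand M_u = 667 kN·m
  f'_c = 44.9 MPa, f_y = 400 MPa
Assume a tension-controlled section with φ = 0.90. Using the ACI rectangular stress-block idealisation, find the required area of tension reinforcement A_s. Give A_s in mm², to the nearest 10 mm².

A_s ≈ 3090 mm²

M_n = M_u/φ = 667/0.90 = 741.111 kN·m.
With M_n = 0.85 f'_c a b (d − a/2), solve the quadratic for a:
a = d − √(d² − 2M_n/(0.85 f'_c b)) = 630 − √(630² − 2 × 741.111×10⁶/(0.85 × 44.9 × 535)) = 60.52 mm.
A_s = 0.85 f'_c a b / f_y = 0.85 × 44.9 × 60.52 × 535 / 400 = 3089.3 mm².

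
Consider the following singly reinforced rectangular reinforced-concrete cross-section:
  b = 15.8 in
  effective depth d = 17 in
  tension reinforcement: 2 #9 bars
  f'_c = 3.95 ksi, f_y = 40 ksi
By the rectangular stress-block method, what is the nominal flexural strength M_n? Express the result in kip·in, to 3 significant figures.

M_n ≈ 1300 kip·in

A_s = 2 × 1 = 2 in².
T = A_s f_y = 2 × 40 = 80 kips.
a = T/(0.85 f'_c b) = 80/(0.85 × 3.95 × 15.8) = 1.508 in.
M_n = T(d − a/2) = 80 × (17 − 0.754) = 1299.7 kip·in.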